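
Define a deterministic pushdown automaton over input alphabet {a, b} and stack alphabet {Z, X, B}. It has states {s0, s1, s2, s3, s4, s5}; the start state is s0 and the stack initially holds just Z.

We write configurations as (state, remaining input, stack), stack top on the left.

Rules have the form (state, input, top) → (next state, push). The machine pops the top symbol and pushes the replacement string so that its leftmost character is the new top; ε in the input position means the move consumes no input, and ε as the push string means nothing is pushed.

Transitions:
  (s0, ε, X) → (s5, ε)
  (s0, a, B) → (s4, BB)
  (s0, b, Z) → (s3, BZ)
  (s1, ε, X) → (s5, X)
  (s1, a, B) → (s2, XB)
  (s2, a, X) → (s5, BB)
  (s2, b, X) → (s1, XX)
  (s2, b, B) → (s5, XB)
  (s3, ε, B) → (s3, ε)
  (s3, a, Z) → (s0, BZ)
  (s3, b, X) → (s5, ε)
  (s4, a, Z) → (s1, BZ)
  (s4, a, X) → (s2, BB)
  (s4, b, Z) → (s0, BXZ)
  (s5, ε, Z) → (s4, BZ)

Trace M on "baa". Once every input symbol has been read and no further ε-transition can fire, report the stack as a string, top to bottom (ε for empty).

(s0, baa, Z)
  read b, top Z: go to s3, push BZ → (s3, aa, BZ)
  ε-move, top B: go to s3, push ε → (s3, aa, Z)
  read a, top Z: go to s0, push BZ → (s0, a, BZ)
  read a, top B: go to s4, push BB → (s4, ε, BBZ)
All input consumed in state s4 with stack BBZ.

BBZ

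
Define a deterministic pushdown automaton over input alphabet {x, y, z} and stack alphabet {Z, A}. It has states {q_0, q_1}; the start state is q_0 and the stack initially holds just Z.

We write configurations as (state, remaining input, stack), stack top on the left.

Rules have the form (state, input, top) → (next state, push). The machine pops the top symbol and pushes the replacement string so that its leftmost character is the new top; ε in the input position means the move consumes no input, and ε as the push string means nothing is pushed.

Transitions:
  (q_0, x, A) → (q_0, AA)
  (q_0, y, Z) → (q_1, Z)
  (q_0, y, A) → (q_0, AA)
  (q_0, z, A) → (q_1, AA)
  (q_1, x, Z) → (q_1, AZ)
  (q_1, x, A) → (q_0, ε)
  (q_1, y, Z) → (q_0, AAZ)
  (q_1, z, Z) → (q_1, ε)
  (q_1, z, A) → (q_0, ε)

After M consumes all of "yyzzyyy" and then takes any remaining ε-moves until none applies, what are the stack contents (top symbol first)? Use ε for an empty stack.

(q_0, yyzzyyy, Z)
  read y, top Z: go to q_1, push Z → (q_1, yzzyyy, Z)
  read y, top Z: go to q_0, push AAZ → (q_0, zzyyy, AAZ)
  read z, top A: go to q_1, push AA → (q_1, zyyy, AAAZ)
  read z, top A: go to q_0, push ε → (q_0, yyy, AAZ)
  read y, top A: go to q_0, push AA → (q_0, yy, AAAZ)
  read y, top A: go to q_0, push AA → (q_0, y, AAAAZ)
  read y, top A: go to q_0, push AA → (q_0, ε, AAAAAZ)
All input consumed in state q_0 with stack AAAAAZ.

AAAAAZ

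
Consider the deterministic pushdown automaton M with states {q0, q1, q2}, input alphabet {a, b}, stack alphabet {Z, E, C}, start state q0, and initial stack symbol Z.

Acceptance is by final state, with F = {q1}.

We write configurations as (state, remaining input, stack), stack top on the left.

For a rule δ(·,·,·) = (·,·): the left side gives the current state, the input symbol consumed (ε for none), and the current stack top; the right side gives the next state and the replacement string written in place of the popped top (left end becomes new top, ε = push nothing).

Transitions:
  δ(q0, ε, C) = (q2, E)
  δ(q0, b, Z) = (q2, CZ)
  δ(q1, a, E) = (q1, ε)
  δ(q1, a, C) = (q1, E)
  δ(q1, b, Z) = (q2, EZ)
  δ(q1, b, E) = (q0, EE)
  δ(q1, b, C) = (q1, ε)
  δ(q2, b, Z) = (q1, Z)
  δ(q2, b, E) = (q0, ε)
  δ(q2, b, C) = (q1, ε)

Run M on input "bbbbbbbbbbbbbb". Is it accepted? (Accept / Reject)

Accept

(q0, bbbbbbbbbbbbbb, Z)
  read b, top Z: go to q2, push CZ → (q2, bbbbbbbbbbbbb, CZ)
  read b, top C: go to q1, push ε → (q1, bbbbbbbbbbbb, Z)
  read b, top Z: go to q2, push EZ → (q2, bbbbbbbbbbb, EZ)
  read b, top E: go to q0, push ε → (q0, bbbbbbbbbb, Z)
  read b, top Z: go to q2, push CZ → (q2, bbbbbbbbb, CZ)
  read b, top C: go to q1, push ε → (q1, bbbbbbbb, Z)
  read b, top Z: go to q2, push EZ → (q2, bbbbbbb, EZ)
  read b, top E: go to q0, push ε → (q0, bbbbbb, Z)
  read b, top Z: go to q2, push CZ → (q2, bbbbb, CZ)
  read b, top C: go to q1, push ε → (q1, bbbb, Z)
  read b, top Z: go to q2, push EZ → (q2, bbb, EZ)
  read b, top E: go to q0, push ε → (q0, bb, Z)
  read b, top Z: go to q2, push CZ → (q2, b, CZ)
  read b, top C: go to q1, push ε → (q1, ε, Z)
All input consumed; state q1 ∈ F.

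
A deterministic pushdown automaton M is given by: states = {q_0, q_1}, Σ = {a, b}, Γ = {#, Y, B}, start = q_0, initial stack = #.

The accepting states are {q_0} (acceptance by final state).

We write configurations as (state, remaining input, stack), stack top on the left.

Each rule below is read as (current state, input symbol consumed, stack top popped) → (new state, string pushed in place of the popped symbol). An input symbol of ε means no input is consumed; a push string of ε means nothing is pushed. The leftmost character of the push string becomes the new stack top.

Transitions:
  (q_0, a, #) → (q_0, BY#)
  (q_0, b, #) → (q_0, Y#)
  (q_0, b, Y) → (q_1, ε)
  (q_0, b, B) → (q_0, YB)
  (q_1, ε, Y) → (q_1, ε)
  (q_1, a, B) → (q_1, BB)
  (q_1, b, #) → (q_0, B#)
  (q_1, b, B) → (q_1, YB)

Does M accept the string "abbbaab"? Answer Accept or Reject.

Reject

(q_0, abbbaab, #)
  read a, top #: go to q_0, push BY# → (q_0, bbbaab, BY#)
  read b, top B: go to q_0, push YB → (q_0, bbaab, YBY#)
  read b, top Y: go to q_1, push ε → (q_1, baab, BY#)
  read b, top B: go to q_1, push YB → (q_1, aab, YBY#)
  ε-move, top Y: go to q_1, push ε → (q_1, aab, BY#)
  read a, top B: go to q_1, push BB → (q_1, ab, BBY#)
  read a, top B: go to q_1, push BB → (q_1, b, BBBY#)
  read b, top B: go to q_1, push YB → (q_1, ε, YBBBY#)
  ε-move, top Y: go to q_1, push ε → (q_1, ε, BBBY#)
All input consumed; state q_1 ∉ F and no further ε-move applies.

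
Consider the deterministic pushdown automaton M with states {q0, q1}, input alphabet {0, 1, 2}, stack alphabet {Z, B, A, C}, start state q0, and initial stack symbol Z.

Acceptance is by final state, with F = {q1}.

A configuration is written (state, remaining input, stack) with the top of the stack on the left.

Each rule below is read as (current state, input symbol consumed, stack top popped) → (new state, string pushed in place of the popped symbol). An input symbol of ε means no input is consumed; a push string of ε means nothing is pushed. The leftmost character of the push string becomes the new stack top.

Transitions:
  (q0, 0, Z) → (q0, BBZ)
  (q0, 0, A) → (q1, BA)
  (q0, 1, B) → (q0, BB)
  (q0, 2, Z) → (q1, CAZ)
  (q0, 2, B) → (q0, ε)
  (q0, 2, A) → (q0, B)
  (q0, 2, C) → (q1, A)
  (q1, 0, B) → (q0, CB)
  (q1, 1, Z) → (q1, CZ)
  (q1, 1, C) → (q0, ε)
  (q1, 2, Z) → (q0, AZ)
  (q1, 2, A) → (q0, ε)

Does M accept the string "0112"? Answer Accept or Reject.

(q0, 0112, Z) ⊢ (q0, 112, BBZ) ⊢ (q0, 12, BBBZ) ⊢ (q0, 2, BBBBZ) ⊢ (q0, ε, BBBZ)
All input consumed; state q0 ∉ F and no further ε-move applies.

Reject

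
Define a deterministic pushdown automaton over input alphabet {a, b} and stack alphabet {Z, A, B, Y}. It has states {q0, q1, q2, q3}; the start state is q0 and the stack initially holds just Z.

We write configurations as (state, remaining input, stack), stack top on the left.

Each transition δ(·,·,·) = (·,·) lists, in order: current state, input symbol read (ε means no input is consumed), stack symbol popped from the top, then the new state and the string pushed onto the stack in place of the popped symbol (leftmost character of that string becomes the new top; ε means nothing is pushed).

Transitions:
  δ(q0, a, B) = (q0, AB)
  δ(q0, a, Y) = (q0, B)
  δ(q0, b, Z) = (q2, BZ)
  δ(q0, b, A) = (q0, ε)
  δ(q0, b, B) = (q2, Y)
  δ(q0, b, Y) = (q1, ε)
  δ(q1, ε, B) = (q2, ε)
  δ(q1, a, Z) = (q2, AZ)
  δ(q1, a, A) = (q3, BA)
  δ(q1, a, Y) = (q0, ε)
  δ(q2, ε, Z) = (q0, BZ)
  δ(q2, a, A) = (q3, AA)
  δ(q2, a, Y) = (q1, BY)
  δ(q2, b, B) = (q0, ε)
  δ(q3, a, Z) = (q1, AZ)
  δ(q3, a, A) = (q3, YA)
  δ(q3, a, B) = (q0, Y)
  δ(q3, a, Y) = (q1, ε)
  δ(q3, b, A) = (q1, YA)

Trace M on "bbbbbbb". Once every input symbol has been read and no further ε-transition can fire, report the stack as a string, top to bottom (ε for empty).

(q0, bbbbbbb, Z)
  read b, top Z: go to q2, push BZ → (q2, bbbbbb, BZ)
  read b, top B: go to q0, push ε → (q0, bbbbb, Z)
  read b, top Z: go to q2, push BZ → (q2, bbbb, BZ)
  read b, top B: go to q0, push ε → (q0, bbb, Z)
  read b, top Z: go to q2, push BZ → (q2, bb, BZ)
  read b, top B: go to q0, push ε → (q0, b, Z)
  read b, top Z: go to q2, push BZ → (q2, ε, BZ)
All input consumed in state q2 with stack BZ.

BZ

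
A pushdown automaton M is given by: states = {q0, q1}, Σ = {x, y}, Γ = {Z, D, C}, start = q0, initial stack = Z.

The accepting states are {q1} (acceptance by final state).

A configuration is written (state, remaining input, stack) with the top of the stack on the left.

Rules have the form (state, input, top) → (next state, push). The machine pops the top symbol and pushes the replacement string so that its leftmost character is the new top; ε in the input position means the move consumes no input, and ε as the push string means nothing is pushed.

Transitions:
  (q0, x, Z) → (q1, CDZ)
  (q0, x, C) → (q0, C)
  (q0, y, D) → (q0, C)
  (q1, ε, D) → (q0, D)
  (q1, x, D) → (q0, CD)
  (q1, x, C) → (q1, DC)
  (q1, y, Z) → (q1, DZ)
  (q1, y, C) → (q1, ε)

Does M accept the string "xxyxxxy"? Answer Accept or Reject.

No computation consumes all input and reaches a final state.

Reject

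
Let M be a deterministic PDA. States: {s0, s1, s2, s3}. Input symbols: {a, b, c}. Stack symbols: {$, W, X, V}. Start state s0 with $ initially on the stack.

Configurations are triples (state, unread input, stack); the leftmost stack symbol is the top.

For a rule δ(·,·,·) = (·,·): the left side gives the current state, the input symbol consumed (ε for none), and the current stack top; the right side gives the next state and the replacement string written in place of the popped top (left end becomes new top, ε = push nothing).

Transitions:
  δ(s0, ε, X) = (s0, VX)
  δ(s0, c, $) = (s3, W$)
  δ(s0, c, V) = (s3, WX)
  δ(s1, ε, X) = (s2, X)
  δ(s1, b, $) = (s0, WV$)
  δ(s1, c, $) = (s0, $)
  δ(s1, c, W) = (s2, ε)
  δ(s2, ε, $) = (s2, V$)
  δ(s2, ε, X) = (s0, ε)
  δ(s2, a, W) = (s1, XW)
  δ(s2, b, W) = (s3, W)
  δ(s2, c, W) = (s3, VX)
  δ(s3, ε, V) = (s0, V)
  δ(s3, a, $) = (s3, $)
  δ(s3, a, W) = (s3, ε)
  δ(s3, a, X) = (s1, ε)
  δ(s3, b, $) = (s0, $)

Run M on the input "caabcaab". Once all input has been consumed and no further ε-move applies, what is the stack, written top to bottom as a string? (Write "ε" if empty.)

$

(s0, caabcaab, $)
  read c, top $: go to s3, push W$ → (s3, aabcaab, W$)
  read a, top W: go to s3, push ε → (s3, abcaab, $)
  read a, top $: go to s3, push $ → (s3, bcaab, $)
  read b, top $: go to s0, push $ → (s0, caab, $)
  read c, top $: go to s3, push W$ → (s3, aab, W$)
  read a, top W: go to s3, push ε → (s3, ab, $)
  read a, top $: go to s3, push $ → (s3, b, $)
  read b, top $: go to s0, push $ → (s0, ε, $)
All input consumed in state s0 with stack $.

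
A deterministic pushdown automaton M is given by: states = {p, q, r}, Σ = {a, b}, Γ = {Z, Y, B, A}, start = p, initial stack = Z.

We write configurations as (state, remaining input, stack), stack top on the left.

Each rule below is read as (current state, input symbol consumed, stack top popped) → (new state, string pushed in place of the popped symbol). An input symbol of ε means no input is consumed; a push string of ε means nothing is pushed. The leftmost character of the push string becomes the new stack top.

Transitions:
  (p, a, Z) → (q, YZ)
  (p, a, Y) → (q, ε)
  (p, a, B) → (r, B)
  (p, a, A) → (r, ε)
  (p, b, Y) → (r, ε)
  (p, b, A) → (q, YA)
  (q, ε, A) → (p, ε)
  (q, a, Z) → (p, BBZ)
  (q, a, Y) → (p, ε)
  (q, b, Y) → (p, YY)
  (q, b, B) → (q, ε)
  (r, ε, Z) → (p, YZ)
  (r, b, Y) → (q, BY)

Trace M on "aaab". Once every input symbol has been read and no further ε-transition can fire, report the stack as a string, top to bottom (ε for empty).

(p, aaab, Z) ⊢ (q, aab, YZ) ⊢ (p, ab, Z) ⊢ (q, b, YZ) ⊢ (p, ε, YYZ)
All input consumed in state p with stack YYZ.

YYZ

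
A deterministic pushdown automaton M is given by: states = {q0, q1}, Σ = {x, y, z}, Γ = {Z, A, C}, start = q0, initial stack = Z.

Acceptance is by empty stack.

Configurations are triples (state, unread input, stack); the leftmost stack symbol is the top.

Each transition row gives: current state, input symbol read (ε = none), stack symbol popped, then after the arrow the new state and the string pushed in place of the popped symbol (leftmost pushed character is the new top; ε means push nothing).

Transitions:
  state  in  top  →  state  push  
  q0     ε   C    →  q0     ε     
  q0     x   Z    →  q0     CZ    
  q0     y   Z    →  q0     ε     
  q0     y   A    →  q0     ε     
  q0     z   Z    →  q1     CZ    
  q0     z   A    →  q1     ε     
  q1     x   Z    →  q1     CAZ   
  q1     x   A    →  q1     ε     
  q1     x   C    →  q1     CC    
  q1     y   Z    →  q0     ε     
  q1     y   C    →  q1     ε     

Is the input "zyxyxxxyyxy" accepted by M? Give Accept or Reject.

(q0, zyxyxxxyyxy, Z)
  read z, top Z: go to q1, push CZ → (q1, yxyxxxyyxy, CZ)
  read y, top C: go to q1, push ε → (q1, xyxxxyyxy, Z)
  read x, top Z: go to q1, push CAZ → (q1, yxxxyyxy, CAZ)
  read y, top C: go to q1, push ε → (q1, xxxyyxy, AZ)
  read x, top A: go to q1, push ε → (q1, xxyyxy, Z)
  read x, top Z: go to q1, push CAZ → (q1, xyyxy, CAZ)
  read x, top C: go to q1, push CC → (q1, yyxy, CCAZ)
  read y, top C: go to q1, push ε → (q1, yxy, CAZ)
  read y, top C: go to q1, push ε → (q1, xy, AZ)
  read x, top A: go to q1, push ε → (q1, y, Z)
  read y, top Z: go to q0, push ε → (q0, ε, ε)
All input consumed and the stack is empty.

Accept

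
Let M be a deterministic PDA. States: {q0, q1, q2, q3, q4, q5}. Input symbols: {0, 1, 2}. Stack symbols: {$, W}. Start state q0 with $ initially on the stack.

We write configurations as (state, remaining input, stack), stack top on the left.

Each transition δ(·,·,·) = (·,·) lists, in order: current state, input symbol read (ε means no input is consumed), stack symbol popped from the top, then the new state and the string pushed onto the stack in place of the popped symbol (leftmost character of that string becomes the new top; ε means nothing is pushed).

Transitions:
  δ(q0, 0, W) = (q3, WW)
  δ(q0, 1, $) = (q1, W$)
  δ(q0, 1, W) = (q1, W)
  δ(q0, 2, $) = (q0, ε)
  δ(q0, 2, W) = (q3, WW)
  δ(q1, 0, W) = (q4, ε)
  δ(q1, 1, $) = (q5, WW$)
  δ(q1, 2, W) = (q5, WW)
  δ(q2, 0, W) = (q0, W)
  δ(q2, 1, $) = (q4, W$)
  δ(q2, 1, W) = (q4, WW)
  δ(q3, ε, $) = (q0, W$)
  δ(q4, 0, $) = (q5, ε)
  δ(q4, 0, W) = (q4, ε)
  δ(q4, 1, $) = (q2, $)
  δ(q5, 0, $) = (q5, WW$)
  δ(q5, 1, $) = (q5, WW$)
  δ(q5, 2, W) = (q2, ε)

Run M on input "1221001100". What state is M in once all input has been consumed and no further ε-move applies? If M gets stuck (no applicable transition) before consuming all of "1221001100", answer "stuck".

(q0, 1221001100, $) ⊢ (q1, 221001100, W$) ⊢ (q5, 21001100, WW$) ⊢ (q2, 1001100, W$) ⊢ (q4, 001100, WW$) ⊢ (q4, 01100, W$) ⊢ (q4, 1100, $) ⊢ (q2, 100, $) ⊢ (q4, 00, W$) ⊢ (q4, 0, $) ⊢ (q5, ε, ε)
All input consumed; M is in state q5.

q5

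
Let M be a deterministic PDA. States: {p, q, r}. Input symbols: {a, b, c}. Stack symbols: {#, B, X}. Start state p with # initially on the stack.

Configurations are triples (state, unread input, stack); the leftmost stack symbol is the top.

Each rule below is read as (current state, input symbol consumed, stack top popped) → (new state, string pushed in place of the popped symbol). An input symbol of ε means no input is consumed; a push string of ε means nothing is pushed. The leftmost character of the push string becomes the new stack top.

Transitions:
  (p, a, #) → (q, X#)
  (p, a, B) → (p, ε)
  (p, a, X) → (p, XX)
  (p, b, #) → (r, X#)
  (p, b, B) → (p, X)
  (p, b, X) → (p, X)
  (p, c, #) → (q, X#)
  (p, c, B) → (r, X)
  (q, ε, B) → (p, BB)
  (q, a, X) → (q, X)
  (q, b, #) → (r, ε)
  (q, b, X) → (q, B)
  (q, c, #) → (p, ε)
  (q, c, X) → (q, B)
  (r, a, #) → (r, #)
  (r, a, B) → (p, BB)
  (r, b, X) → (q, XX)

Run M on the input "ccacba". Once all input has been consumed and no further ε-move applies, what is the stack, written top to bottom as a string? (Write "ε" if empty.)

XX#

(p, ccacba, #) ⊢ (q, cacba, X#) ⊢ (q, acba, B#) ⊢ (p, acba, BB#) ⊢ (p, cba, B#) ⊢ (r, ba, X#) ⊢ (q, a, XX#) ⊢ (q, ε, XX#)
All input consumed in state q with stack XX#.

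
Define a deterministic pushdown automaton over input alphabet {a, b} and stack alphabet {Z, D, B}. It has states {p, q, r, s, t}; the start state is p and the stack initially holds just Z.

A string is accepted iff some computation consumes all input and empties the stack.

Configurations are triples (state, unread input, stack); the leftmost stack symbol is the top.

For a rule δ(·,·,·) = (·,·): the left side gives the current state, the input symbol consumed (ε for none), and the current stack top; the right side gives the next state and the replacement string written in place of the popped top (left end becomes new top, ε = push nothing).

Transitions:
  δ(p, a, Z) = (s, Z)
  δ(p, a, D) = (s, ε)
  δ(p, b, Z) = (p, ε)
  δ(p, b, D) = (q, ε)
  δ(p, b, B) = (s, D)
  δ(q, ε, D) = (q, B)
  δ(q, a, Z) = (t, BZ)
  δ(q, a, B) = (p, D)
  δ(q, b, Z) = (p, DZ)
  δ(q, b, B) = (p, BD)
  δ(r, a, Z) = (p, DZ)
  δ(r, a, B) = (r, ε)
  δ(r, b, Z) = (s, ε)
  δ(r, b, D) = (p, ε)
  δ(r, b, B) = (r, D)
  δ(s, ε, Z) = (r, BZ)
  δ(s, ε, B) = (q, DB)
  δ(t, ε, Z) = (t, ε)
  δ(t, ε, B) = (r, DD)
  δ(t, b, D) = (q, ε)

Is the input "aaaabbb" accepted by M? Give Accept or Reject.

Accept

(p, aaaabbb, Z)
  read a, top Z: go to s, push Z → (s, aaabbb, Z)
  ε-move, top Z: go to r, push BZ → (r, aaabbb, BZ)
  read a, top B: go to r, push ε → (r, aabbb, Z)
  read a, top Z: go to p, push DZ → (p, abbb, DZ)
  read a, top D: go to s, push ε → (s, bbb, Z)
  ε-move, top Z: go to r, push BZ → (r, bbb, BZ)
  read b, top B: go to r, push D → (r, bb, DZ)
  read b, top D: go to p, push ε → (p, b, Z)
  read b, top Z: go to p, push ε → (p, ε, ε)
All input consumed and the stack is empty.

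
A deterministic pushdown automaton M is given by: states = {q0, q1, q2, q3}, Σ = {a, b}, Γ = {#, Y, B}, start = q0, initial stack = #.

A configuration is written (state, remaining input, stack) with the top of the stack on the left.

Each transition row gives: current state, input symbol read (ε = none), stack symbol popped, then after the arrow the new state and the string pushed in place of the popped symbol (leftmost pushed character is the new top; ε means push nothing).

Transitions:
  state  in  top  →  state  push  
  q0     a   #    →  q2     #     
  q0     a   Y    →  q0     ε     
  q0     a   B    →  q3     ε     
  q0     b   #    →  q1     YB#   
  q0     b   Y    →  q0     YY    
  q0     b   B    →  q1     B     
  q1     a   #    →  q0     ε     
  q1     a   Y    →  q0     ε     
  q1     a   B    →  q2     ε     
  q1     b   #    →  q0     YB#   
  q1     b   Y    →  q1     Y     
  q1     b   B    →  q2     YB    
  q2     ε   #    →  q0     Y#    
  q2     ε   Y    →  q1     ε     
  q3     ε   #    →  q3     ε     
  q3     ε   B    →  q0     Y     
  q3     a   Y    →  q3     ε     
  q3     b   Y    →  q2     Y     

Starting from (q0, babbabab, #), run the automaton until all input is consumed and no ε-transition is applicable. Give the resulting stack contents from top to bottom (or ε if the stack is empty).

(q0, babbabab, #)
  read b, top #: go to q1, push YB# → (q1, abbabab, YB#)
  read a, top Y: go to q0, push ε → (q0, bbabab, B#)
  read b, top B: go to q1, push B → (q1, babab, B#)
  read b, top B: go to q2, push YB → (q2, abab, YB#)
  ε-move, top Y: go to q1, push ε → (q1, abab, B#)
  read a, top B: go to q2, push ε → (q2, bab, #)
  ε-move, top #: go to q0, push Y# → (q0, bab, Y#)
  read b, top Y: go to q0, push YY → (q0, ab, YY#)
  read a, top Y: go to q0, push ε → (q0, b, Y#)
  read b, top Y: go to q0, push YY → (q0, ε, YY#)
All input consumed in state q0 with stack YY#.

YY#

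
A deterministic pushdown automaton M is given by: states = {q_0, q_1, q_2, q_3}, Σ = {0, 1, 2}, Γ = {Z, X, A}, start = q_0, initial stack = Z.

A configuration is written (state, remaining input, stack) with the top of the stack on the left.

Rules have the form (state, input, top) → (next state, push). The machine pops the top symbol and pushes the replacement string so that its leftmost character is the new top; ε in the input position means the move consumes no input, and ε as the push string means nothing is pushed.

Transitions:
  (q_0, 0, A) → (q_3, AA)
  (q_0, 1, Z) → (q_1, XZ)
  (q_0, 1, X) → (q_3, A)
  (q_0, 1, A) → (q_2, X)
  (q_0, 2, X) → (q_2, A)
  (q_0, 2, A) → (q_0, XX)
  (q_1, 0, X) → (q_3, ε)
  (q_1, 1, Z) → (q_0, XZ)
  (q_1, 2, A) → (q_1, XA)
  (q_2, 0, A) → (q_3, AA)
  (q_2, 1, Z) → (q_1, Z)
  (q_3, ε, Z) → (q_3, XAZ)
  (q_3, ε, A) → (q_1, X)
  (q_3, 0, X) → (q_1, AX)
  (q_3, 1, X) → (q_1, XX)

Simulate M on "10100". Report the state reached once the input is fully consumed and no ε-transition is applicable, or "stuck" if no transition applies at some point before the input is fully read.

(q_0, 10100, Z)
  read 1, top Z: go to q_1, push XZ → (q_1, 0100, XZ)
  read 0, top X: go to q_3, push ε → (q_3, 100, Z)
  ε-move, top Z: go to q_3, push XAZ → (q_3, 100, XAZ)
  read 1, top X: go to q_1, push XX → (q_1, 00, XXAZ)
  read 0, top X: go to q_3, push ε → (q_3, 0, XAZ)
  read 0, top X: go to q_1, push AX → (q_1, ε, AXAZ)
All input consumed; M is in state q_1.

q_1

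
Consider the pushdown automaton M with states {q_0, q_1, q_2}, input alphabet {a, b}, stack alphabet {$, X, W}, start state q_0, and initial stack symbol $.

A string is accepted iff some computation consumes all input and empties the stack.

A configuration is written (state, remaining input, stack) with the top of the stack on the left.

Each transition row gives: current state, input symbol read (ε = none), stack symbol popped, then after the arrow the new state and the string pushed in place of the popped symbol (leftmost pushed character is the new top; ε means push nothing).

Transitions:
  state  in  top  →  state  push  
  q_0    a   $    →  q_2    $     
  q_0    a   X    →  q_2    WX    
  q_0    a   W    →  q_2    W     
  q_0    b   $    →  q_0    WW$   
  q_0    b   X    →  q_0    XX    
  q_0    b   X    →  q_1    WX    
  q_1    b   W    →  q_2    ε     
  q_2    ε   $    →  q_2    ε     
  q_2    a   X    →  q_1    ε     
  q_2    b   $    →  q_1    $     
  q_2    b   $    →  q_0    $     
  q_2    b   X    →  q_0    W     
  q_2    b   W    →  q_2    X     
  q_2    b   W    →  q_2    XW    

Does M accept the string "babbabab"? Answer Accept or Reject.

One accepting computation: (q_0, babbabab, $) ⊢ (q_0, abbabab, WW$) ⊢ (q_2, bbabab, WW$) ⊢ (q_2, babab, XW$) ⊢ (q_0, abab, WW$) ⊢ (q_2, bab, WW$) ⊢ (q_2, ab, XW$) ⊢ (q_1, b, W$) ⊢ (q_2, ε, $) ⊢ (q_2, ε, ε)
All input consumed and the stack is empty.

Accept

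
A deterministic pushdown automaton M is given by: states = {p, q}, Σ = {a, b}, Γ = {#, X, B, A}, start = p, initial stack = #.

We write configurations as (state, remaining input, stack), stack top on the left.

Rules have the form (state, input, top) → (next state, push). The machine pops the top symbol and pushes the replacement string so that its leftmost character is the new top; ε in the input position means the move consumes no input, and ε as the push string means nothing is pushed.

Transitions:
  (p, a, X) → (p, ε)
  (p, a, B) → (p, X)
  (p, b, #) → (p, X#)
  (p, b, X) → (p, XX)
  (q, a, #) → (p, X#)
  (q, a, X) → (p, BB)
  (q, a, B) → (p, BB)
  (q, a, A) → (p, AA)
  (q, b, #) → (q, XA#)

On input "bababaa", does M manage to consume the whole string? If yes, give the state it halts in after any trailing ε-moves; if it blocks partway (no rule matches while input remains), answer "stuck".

(p, bababaa, #) ⊢ (p, ababaa, X#) ⊢ (p, babaa, #) ⊢ (p, abaa, X#) ⊢ (p, baa, #) ⊢ (p, aa, X#) ⊢ (p, a, #)
No transition for (p, a, top #); M blocks with input a remaining.

stuck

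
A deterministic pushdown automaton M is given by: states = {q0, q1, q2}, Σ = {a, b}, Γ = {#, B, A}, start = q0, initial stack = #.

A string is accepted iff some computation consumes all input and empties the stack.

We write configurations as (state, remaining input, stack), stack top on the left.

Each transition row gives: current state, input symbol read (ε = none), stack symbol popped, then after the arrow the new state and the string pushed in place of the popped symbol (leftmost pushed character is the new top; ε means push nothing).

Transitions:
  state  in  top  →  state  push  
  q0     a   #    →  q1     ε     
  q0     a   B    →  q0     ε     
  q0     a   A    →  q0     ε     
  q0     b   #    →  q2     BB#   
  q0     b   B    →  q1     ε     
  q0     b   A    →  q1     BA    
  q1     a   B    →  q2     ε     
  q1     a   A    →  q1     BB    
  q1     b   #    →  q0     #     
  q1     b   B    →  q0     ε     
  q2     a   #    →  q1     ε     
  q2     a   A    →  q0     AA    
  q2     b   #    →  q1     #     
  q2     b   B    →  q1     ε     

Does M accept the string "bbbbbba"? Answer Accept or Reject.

(q0, bbbbbba, #)
  read b, top #: go to q2, push BB# → (q2, bbbbba, BB#)
  read b, top B: go to q1, push ε → (q1, bbbba, B#)
  read b, top B: go to q0, push ε → (q0, bbba, #)
  read b, top #: go to q2, push BB# → (q2, bba, BB#)
  read b, top B: go to q1, push ε → (q1, ba, B#)
  read b, top B: go to q0, push ε → (q0, a, #)
  read a, top #: go to q1, push ε → (q1, ε, ε)
All input consumed and the stack is empty.

Accept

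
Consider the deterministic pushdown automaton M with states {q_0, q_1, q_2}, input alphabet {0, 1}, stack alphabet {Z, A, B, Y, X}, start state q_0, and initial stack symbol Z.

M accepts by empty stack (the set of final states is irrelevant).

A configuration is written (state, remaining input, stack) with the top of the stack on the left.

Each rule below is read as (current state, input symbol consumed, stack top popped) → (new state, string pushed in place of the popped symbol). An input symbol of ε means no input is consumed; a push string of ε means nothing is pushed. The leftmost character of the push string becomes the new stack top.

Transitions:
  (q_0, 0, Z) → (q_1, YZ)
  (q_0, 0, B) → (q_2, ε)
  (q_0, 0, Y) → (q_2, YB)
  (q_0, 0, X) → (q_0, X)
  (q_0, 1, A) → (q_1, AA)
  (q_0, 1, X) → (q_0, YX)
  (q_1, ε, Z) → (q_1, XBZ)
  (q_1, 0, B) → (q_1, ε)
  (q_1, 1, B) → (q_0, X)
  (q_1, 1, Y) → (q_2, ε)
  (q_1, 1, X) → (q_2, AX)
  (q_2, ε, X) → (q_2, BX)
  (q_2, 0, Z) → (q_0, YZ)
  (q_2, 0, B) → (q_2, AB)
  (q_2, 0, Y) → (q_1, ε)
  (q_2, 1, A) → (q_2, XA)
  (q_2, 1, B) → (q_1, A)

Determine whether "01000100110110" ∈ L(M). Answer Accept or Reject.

Reject

(q_0, 01000100110110, Z)
  read 0, top Z: go to q_1, push YZ → (q_1, 1000100110110, YZ)
  read 1, top Y: go to q_2, push ε → (q_2, 000100110110, Z)
  read 0, top Z: go to q_0, push YZ → (q_0, 00100110110, YZ)
  read 0, top Y: go to q_2, push YB → (q_2, 0100110110, YBZ)
  read 0, top Y: go to q_1, push ε → (q_1, 100110110, BZ)
  read 1, top B: go to q_0, push X → (q_0, 00110110, XZ)
  read 0, top X: go to q_0, push X → (q_0, 0110110, XZ)
  read 0, top X: go to q_0, push X → (q_0, 110110, XZ)
  read 1, top X: go to q_0, push YX → (q_0, 10110, YXZ)
No transition applies at (q_0, 10110, YXZ); input not fully consumed.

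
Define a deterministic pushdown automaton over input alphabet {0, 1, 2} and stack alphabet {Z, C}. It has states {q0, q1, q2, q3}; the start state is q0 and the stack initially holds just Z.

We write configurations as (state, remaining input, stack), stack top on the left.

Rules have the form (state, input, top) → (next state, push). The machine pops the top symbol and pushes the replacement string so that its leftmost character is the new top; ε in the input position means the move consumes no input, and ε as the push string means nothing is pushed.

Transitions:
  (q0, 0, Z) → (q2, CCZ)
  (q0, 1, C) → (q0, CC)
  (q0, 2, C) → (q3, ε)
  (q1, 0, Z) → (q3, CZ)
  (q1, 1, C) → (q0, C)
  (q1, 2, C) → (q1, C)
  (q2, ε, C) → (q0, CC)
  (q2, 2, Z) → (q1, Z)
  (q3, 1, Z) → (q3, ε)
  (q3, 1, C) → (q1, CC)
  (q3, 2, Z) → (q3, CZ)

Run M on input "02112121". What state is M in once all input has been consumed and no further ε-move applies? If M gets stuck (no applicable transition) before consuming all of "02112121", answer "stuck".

(q0, 02112121, Z) ⊢ (q2, 2112121, CCZ) ⊢ (q0, 2112121, CCCZ) ⊢ (q3, 112121, CCZ) ⊢ (q1, 12121, CCCZ) ⊢ (q0, 2121, CCCZ) ⊢ (q3, 121, CCZ) ⊢ (q1, 21, CCCZ) ⊢ (q1, 1, CCCZ) ⊢ (q0, ε, CCCZ)
All input consumed; M is in state q0.

q0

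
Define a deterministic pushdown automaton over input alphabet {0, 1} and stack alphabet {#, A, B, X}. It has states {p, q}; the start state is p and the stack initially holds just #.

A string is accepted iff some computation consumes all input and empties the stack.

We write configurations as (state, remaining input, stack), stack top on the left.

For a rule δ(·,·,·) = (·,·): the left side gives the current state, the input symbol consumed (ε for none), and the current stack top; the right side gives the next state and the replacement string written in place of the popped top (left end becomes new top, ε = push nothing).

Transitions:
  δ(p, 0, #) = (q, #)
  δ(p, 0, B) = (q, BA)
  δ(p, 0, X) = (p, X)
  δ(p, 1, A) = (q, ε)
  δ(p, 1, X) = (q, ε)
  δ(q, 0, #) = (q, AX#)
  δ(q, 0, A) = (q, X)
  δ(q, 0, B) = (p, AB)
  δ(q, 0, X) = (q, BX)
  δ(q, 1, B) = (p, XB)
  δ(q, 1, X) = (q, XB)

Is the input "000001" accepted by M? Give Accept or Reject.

Reject

(p, 000001, #)
  read 0, top #: go to q, push # → (q, 00001, #)
  read 0, top #: go to q, push AX# → (q, 0001, AX#)
  read 0, top A: go to q, push X → (q, 001, XX#)
  read 0, top X: go to q, push BX → (q, 01, BXX#)
  read 0, top B: go to p, push AB → (p, 1, ABXX#)
  read 1, top A: go to q, push ε → (q, ε, BXX#)
All input consumed; stack is BXX#, not empty, and no further ε-move applies.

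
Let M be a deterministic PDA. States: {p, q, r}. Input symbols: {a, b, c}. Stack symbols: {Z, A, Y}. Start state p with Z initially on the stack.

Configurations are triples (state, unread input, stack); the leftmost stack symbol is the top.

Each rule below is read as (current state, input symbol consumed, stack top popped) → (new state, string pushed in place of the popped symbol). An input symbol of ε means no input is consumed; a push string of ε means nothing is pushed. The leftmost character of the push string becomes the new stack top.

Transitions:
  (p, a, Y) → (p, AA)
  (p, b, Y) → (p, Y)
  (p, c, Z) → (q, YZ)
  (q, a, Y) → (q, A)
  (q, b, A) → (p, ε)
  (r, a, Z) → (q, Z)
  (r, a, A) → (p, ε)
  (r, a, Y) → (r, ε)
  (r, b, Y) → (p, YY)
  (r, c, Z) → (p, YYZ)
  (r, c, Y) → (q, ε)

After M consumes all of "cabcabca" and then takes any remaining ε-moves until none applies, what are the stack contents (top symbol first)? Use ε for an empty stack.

(p, cabcabca, Z)
  read c, top Z: go to q, push YZ → (q, abcabca, YZ)
  read a, top Y: go to q, push A → (q, bcabca, AZ)
  read b, top A: go to p, push ε → (p, cabca, Z)
  read c, top Z: go to q, push YZ → (q, abca, YZ)
  read a, top Y: go to q, push A → (q, bca, AZ)
  read b, top A: go to p, push ε → (p, ca, Z)
  read c, top Z: go to q, push YZ → (q, a, YZ)
  read a, top Y: go to q, push A → (q, ε, AZ)
All input consumed in state q with stack AZ.

AZ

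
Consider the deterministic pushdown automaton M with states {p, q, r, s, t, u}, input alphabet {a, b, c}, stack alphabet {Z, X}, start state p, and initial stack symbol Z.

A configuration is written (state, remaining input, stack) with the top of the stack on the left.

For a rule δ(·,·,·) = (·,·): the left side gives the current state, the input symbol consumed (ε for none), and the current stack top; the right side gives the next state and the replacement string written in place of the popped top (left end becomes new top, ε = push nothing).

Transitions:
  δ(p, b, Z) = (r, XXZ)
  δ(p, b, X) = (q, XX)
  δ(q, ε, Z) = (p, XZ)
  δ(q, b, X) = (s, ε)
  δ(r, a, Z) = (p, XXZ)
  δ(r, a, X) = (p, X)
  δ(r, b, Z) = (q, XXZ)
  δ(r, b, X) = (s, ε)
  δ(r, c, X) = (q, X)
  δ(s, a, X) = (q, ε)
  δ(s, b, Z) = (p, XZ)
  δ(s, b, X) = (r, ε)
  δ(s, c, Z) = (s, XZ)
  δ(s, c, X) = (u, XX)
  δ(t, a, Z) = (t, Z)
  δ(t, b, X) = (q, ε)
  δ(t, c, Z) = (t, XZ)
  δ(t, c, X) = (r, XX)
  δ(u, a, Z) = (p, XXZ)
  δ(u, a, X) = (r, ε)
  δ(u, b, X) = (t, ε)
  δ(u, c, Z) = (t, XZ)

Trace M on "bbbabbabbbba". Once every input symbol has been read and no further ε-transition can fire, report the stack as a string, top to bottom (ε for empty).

XZ

(p, bbbabbabbbba, Z)
  read b, top Z: go to r, push XXZ → (r, bbabbabbbba, XXZ)
  read b, top X: go to s, push ε → (s, babbabbbba, XZ)
  read b, top X: go to r, push ε → (r, abbabbbba, Z)
  read a, top Z: go to p, push XXZ → (p, bbabbbba, XXZ)
  read b, top X: go to q, push XX → (q, babbbba, XXXZ)
  read b, top X: go to s, push ε → (s, abbbba, XXZ)
  read a, top X: go to q, push ε → (q, bbbba, XZ)
  read b, top X: go to s, push ε → (s, bbba, Z)
  read b, top Z: go to p, push XZ → (p, bba, XZ)
  read b, top X: go to q, push XX → (q, ba, XXZ)
  read b, top X: go to s, push ε → (s, a, XZ)
  read a, top X: go to q, push ε → (q, ε, Z)
  ε-move, top Z: go to p, push XZ → (p, ε, XZ)
All input consumed in state p with stack XZ.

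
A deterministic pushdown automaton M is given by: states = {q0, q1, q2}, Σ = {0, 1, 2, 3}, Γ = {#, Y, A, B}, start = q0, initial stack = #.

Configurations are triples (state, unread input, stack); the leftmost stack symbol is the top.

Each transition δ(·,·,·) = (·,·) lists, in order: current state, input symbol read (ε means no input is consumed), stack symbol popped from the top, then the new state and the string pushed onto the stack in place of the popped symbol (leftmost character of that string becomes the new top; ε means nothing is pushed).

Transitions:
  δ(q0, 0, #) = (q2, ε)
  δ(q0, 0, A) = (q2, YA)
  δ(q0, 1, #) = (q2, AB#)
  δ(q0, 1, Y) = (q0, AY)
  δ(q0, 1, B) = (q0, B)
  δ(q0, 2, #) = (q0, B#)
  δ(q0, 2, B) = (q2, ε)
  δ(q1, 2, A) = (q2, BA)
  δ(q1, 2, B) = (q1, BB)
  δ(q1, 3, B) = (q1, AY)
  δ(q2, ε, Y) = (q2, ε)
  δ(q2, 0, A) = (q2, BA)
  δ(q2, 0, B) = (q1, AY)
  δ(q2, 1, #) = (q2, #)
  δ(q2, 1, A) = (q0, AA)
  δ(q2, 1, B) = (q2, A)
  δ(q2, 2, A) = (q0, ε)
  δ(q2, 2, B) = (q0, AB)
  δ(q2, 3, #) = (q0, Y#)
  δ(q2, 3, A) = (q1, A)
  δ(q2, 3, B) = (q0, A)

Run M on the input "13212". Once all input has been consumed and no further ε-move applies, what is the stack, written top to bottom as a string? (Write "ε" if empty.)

AB#

(q0, 13212, #)
  read 1, top #: go to q2, push AB# → (q2, 3212, AB#)
  read 3, top A: go to q1, push A → (q1, 212, AB#)
  read 2, top A: go to q2, push BA → (q2, 12, BAB#)
  read 1, top B: go to q2, push A → (q2, 2, AAB#)
  read 2, top A: go to q0, push ε → (q0, ε, AB#)
All input consumed in state q0 with stack AB#.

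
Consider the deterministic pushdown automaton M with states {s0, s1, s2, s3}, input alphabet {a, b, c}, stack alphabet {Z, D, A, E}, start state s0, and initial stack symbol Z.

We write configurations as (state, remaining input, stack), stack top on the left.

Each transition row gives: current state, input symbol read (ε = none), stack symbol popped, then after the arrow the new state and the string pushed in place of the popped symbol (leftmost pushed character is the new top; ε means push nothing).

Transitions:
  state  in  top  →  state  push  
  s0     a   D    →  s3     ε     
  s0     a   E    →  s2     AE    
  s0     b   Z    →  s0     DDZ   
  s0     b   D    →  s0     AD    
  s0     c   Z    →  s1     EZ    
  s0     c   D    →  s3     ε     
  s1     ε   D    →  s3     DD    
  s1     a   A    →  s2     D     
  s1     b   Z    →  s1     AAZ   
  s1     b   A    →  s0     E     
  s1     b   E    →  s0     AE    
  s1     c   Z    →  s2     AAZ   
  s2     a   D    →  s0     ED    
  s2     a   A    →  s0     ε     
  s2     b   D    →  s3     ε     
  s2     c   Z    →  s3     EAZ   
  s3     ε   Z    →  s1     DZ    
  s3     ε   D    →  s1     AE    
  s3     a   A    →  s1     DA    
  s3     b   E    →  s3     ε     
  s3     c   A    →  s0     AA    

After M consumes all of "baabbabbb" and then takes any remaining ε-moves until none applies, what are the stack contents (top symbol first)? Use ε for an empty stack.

(s0, baabbabbb, Z)
  read b, top Z: go to s0, push DDZ → (s0, aabbabbb, DDZ)
  read a, top D: go to s3, push ε → (s3, abbabbb, DZ)
  ε-move, top D: go to s1, push AE → (s1, abbabbb, AEZ)
  read a, top A: go to s2, push D → (s2, bbabbb, DEZ)
  read b, top D: go to s3, push ε → (s3, babbb, EZ)
  read b, top E: go to s3, push ε → (s3, abbb, Z)
  ε-move, top Z: go to s1, push DZ → (s1, abbb, DZ)
  ε-move, top D: go to s3, push DD → (s3, abbb, DDZ)
  ε-move, top D: go to s1, push AE → (s1, abbb, AEDZ)
  read a, top A: go to s2, push D → (s2, bbb, DEDZ)
  read b, top D: go to s3, push ε → (s3, bb, EDZ)
  read b, top E: go to s3, push ε → (s3, b, DZ)
  ε-move, top D: go to s1, push AE → (s1, b, AEZ)
  read b, top A: go to s0, push E → (s0, ε, EEZ)
All input consumed in state s0 with stack EEZ.

EEZ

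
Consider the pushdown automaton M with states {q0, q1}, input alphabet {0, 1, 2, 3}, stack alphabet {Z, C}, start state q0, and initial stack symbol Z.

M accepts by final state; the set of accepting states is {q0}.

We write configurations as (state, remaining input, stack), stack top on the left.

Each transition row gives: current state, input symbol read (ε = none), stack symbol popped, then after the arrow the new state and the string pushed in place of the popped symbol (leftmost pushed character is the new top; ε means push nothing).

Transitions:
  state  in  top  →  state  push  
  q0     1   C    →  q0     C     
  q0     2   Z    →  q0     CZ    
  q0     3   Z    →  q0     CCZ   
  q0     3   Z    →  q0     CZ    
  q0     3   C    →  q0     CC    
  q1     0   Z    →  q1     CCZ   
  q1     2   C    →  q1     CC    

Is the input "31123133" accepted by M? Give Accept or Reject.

Reject

No computation consumes all input and reaches a final state.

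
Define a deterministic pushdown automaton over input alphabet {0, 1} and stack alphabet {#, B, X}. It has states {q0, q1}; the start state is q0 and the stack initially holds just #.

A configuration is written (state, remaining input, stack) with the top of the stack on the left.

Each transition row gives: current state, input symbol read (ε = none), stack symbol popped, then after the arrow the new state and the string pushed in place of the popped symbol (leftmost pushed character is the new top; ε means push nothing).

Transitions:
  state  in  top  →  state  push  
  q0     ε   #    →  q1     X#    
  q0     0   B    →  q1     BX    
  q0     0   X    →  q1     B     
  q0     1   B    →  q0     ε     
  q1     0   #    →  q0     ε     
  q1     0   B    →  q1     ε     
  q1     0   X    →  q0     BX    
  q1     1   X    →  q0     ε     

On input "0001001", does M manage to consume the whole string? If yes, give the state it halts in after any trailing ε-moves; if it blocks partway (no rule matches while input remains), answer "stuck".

stuck

(q0, 0001001, #) ⊢ (q1, 0001001, X#) ⊢ (q0, 001001, BX#) ⊢ (q1, 01001, BXX#) ⊢ (q1, 1001, XX#) ⊢ (q0, 001, X#) ⊢ (q1, 01, B#) ⊢ (q1, 1, #)
No transition for (q1, 1, top #); M blocks with input 1 remaining.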